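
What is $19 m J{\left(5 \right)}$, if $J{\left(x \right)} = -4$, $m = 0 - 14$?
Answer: $1064$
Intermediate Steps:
$m = -14$ ($m = 0 - 14 = -14$)
$19 m J{\left(5 \right)} = 19 \left(-14\right) \left(-4\right) = \left(-266\right) \left(-4\right) = 1064$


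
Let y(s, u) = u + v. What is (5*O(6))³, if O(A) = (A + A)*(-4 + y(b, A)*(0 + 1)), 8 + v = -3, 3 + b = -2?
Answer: -157464000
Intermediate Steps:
b = -5 (b = -3 - 2 = -5)
v = -11 (v = -8 - 3 = -11)
y(s, u) = -11 + u (y(s, u) = u - 11 = -11 + u)
O(A) = 2*A*(-15 + A) (O(A) = (A + A)*(-4 + (-11 + A)*(0 + 1)) = (2*A)*(-4 + (-11 + A)*1) = (2*A)*(-4 + (-11 + A)) = (2*A)*(-15 + A) = 2*A*(-15 + A))
(5*O(6))³ = (5*(2*6*(-15 + 6)))³ = (5*(2*6*(-9)))³ = (5*(-108))³ = (-540)³ = -157464000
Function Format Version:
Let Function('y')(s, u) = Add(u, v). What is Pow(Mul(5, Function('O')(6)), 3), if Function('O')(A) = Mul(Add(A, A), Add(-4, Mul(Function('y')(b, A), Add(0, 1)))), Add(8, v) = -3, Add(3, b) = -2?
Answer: -157464000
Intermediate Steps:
b = -5 (b = Add(-3, -2) = -5)
v = -11 (v = Add(-8, -3) = -11)
Function('y')(s, u) = Add(-11, u) (Function('y')(s, u) = Add(u, -11) = Add(-11, u))
Function('O')(A) = Mul(2, A, Add(-15, A)) (Function('O')(A) = Mul(Add(A, A), Add(-4, Mul(Add(-11, A), Add(0, 1)))) = Mul(Mul(2, A), Add(-4, Mul(Add(-11, A), 1))) = Mul(Mul(2, A), Add(-4, Add(-11, A))) = Mul(Mul(2, A), Add(-15, A)) = Mul(2, A, Add(-15, A)))
Pow(Mul(5, Function('O')(6)), 3) = Pow(Mul(5, Mul(2, 6, Add(-15, 6))), 3) = Pow(Mul(5, Mul(2, 6, -9)), 3) = Pow(Mul(5, -108), 3) = Pow(-540, 3) = -157464000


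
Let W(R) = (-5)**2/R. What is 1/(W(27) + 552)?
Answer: 27/14929 ≈ 0.0018086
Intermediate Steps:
W(R) = 25/R
1/(W(27) + 552) = 1/(25/27 + 552) = 1/(14929/27) = 27/14929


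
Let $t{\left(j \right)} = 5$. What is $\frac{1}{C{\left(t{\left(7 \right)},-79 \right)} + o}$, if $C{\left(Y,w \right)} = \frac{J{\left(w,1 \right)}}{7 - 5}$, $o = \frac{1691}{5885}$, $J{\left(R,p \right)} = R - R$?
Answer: $\frac{5885}{1691} \approx 3.4802$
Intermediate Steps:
$J{\left(R,p \right)} = 0$
$o = \frac{1691}{5885}$ ($o = 1691 \cdot \frac{1}{5885} = \frac{1691}{5885} \approx 0.28734$)
$C{\left(Y,w \right)} = 0$ ($C{\left(Y,w \right)} = \frac{0}{7 - 5} = \frac{0}{2} = 0 \cdot \frac{1}{2} = 0$)
$\frac{1}{C{\left(t{\left(7 \right)},-79 \right)} + o} = \frac{1}{0 + \frac{1691}{5885}} = \frac{1}{\frac{1691}{5885}} = \frac{5885}{1691}$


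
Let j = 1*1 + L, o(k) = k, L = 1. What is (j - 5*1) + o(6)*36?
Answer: 213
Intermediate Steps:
j = 2 (j = 1*1 + 1 = 1 + 1 = 2)
(j - 5*1) + o(6)*36 = (2 - 5*1) + 6*36 = (2 - 5) + 216 = -3 + 216 = 213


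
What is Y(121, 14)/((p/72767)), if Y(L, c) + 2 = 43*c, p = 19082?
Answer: 21830100/9541 ≈ 2288.0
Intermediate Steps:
Y(L, c) = -2 + 43*c
Y(121, 14)/((p/72767)) = (-2 + 43*14)/((19082/72767)) = (-2 + 602)/((19082*(1/72767))) = 600/(19082/72767) = 600*(72767/19082) = 21830100/9541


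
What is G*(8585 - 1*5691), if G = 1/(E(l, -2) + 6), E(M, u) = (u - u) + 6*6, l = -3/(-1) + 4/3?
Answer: 1447/21 ≈ 68.905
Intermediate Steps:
l = 13/3 (l = -3*(-1) + 4*(⅓) = 3 + 4/3 = 13/3 ≈ 4.3333)
E(M, u) = 36 (E(M, u) = 0 + 36 = 36)
G = 1/42 (G = 1/(36 + 6) = 1/42 ≈ 0.023810)
G*(8585 - 1*5691) = (8585 - 1*5691)/42 = (8585 - 5691)/42 = (1/42)*2894 = 1447/21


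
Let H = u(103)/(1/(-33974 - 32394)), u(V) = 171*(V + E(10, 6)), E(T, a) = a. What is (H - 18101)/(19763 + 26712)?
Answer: -1237051253/46475 ≈ -26618.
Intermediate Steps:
u(V) = 1026 + 171*V (u(V) = 171*(V + 6) = 171*(6 + V) = 1026 + 171*V)
H = -1237033152 (H = (1026 + 171*103)/(1/(-33974 - 32394)) = (1026 + 17613)/(1/(-66368)) = 18639/(-1/66368) = 18639*(-66368) = -1237033152)
(H - 18101)/(19763 + 26712) = (-1237033152 - 18101)/(19763 + 26712) = -1237051253/46475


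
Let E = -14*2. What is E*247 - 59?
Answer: -6975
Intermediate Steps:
E = -28
E*247 - 59 = -28*247 - 59 = -6916 - 59 = -6975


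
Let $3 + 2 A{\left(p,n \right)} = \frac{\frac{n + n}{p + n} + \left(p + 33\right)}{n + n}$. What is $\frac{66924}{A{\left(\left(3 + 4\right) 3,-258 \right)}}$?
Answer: $- \frac{2728089936}{63365} \approx -43054.0$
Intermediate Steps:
$A{\left(p,n \right)} = - \frac{3}{2} + \frac{33 + p + \frac{2 n}{n + p}}{4 n}$ ($A{\left(p,n \right)} = - \frac{3}{2} + \frac{\left(\frac{n + n}{p + n} + \left(p + 33\right)\right) \frac{1}{n + n}}{2} = - \frac{3}{2} + \frac{\left(\frac{2 n}{n + p} + \left(33 + p\right)\right) \frac{1}{2 n}}{2} = - \frac{3}{2} + \frac{\left(33 + p + \frac{2 n}{n + p}\right) \frac{1}{2 n}}{2} = - \frac{3}{2} + \frac{\frac{1}{2} \frac{1}{n} \left(33 + p + \frac{2 n}{n + p}\right)}{2} = - \frac{3}{2} + \frac{33 + p + \frac{2 n}{n + p}}{4 n}$)
$\frac{66924}{A{\left(\left(3 + 4\right) 3,-258 \right)}} = \frac{66924}{\frac{1}{4} \frac{1}{-258} \frac{1}{-258 + \left(3 + 4\right) 3} \left(\left(\left(3 + 4\right) 3\right)^{2} - 6 \left(-258\right)^{2} + 33 \left(3 + 4\right) 3 + 35 \left(-258\right) - - 1290 \left(3 + 4\right) 3\right)} = \frac{66924}{\frac{1}{4} \left(- \frac{1}{258}\right) \frac{1}{-258 + 7 \cdot 3} \left(\left(7 \cdot 3\right)^{2} - 399384 + 33 \cdot 7 \cdot 3 - 9030 - - 1290 \cdot 7 \cdot 3\right)} = \frac{66924}{\frac{1}{4} \left(- \frac{1}{258}\right) \frac{1}{-258 + 21} \left(21^{2} - 399384 + 33 \cdot 21 - 9030 - \left(-1290\right) 21\right)} = \frac{66924}{\frac{1}{4} \left(- \frac{1}{258}\right) \frac{1}{-237} \left(441 - 399384 + 693 - 9030 + 27090\right)} = \frac{66924}{\frac{1}{4} \left(- \frac{1}{258}\right) \left(- \frac{1}{237}\right) \left(-380190\right)} = \frac{66924}{- \frac{63365}{40764}} = 66924 \left(- \frac{40764}{63365}\right) = - \frac{2728089936}{63365}$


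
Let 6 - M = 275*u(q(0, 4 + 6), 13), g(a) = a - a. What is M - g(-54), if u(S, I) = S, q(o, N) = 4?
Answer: -1094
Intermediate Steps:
g(a) = 0
M = -1094 (M = 6 - 275*4 = 6 - 1*1100 = 6 - 1100 = -1094)
M - g(-54) = -1094 - 1*0 = -1094 + 0 = -1094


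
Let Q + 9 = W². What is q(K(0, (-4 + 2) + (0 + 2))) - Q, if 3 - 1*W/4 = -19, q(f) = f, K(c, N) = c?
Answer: -7735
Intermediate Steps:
W = 88 (W = 12 - 4*(-19) = 12 + 76 = 88)
Q = 7735 (Q = -9 + 88² = -9 + 7744 = 7735)
q(K(0, (-4 + 2) + (0 + 2))) - Q = 0 - 1*7735 = 0 - 7735 = -7735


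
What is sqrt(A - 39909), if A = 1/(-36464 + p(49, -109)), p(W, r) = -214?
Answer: I*sqrt(53688607309434)/36678 ≈ 199.77*I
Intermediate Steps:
A = -1/36678 (A = 1/(-36464 - 214) = 1/(-36678) = -1/36678 ≈ -2.7264e-5)
sqrt(A - 39909) = sqrt(-1/36678 - 39909) = sqrt(-1463782303/36678) = I*sqrt(53688607309434)/36678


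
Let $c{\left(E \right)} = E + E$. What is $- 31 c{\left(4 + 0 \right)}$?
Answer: $-248$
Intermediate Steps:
$c{\left(E \right)} = 2 E$
$- 31 c{\left(4 + 0 \right)} = - 31 \cdot 2 \left(4 + 0\right) = - 31 \cdot 2 \cdot 4 = \left(-31\right) 8 = -248$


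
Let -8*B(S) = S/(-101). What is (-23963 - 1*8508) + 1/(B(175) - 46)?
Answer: -1201200511/36993 ≈ -32471.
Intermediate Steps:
B(S) = S/808 (B(S) = -S/(8*(-101)) = -S*(-1)/(8*101) = -(-1)*S/808 = S/808)
(-23963 - 1*8508) + 1/(B(175) - 46) = (-23963 - 1*8508) + 1/((1/808)*175 - 46) = (-23963 - 8508) + 1/(175/808 - 46) = -32471 + 1/(-36993/808) = -32471 - 808/36993 = -1201200511/36993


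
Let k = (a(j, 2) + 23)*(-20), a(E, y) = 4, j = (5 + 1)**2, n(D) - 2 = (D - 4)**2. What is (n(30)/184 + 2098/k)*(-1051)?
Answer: 2615939/12420 ≈ 210.62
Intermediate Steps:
n(D) = 2 + (-4 + D)**2 (n(D) = 2 + (D - 4)**2 = 2 + (-4 + D)**2)
j = 36 (j = 6**2 = 36)
k = -540 (k = (4 + 23)*(-20) = 27*(-20) = -540)
(n(30)/184 + 2098/k)*(-1051) = ((2 + (-4 + 30)**2)/184 + 2098/(-540))*(-1051) = ((2 + 26**2)*(1/184) + 2098*(-1/540))*(-1051) = ((2 + 676)*(1/184) - 1049/270)*(-1051) = (678*(1/184) - 1049/270)*(-1051) = (339/92 - 1049/270)*(-1051) = -2489/12420*(-1051) = 2615939/12420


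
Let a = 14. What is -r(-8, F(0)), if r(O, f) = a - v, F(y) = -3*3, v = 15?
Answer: 1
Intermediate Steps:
F(y) = -9
r(O, f) = -1 (r(O, f) = 14 - 1*15 = 14 - 15 = -1)
-r(-8, F(0)) = -1*(-1) = 1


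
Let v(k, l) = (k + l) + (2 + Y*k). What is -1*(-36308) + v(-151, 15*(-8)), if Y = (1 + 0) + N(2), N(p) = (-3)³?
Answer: 39965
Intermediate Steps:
N(p) = -27
Y = -26 (Y = (1 + 0) - 27 = 1 - 27 = -26)
v(k, l) = 2 + l - 25*k (v(k, l) = (k + l) + (2 - 26*k) = 2 + l - 25*k)
-1*(-36308) + v(-151, 15*(-8)) = -1*(-36308) + (2 + 15*(-8) - 25*(-151)) = 36308 + (2 - 120 + 3775) = 36308 + 3657 = 39965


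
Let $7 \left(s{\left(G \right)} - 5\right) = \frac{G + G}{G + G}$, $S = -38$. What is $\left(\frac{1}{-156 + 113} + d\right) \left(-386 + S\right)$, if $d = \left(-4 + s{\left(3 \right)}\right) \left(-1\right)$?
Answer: $\frac{148824}{301} \approx 494.43$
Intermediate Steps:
$s{\left(G \right)} = \frac{36}{7}$ ($s{\left(G \right)} = 5 + \frac{\left(G + G\right) \frac{1}{G + G}}{7} = 5 + \frac{2 G \frac{1}{2 G}}{7} = 5 + \frac{1}{7} \cdot 1 = 5 + \frac{1}{7} = \frac{36}{7}$)
$d = - \frac{8}{7}$ ($d = \left(-4 + \frac{36}{7}\right) \left(-1\right) = \frac{8}{7} \left(-1\right) = - \frac{8}{7} \approx -1.1429$)
$\left(\frac{1}{-156 + 113} + d\right) \left(-386 + S\right) = \left(\frac{1}{-156 + 113} - \frac{8}{7}\right) \left(-386 - 38\right) = \left(\frac{1}{-43} - \frac{8}{7}\right) \left(-424\right) = \left(- \frac{1}{43} - \frac{8}{7}\right) \left(-424\right) = \left(- \frac{351}{301}\right) \left(-424\right) = \frac{148824}{301}$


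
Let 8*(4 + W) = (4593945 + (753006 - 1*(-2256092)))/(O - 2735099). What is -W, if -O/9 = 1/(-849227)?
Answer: 80783746788609/18581759347712 ≈ 4.3475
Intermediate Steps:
O = 9/849227 (O = -9/(-849227) = -9*(-1/849227) = 9/849227 ≈ 1.0598e-5)
W = -80783746788609/18581759347712 (W = -4 + ((4593945 + (753006 - 1*(-2256092)))/(9/849227 - 2735099))/8 = -4 + ((4593945 + (753006 + 2256092))/(-2322719918464/849227))/8 = -4 + ((4593945 + 3009098)*(-849227/2322719918464))/8 = -4 + (7603043*(-849227/2322719918464))/8 = -4 + (⅛)*(-6456709397761/2322719918464) = -4 - 6456709397761/18581759347712 = -80783746788609/18581759347712 ≈ -4.3475)
-W = -1*(-80783746788609/18581759347712) = 80783746788609/18581759347712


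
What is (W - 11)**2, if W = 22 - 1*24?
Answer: 169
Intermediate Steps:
W = -2 (W = 22 - 24 = -2)
(W - 11)**2 = (-2 - 11)**2 = (-13)**2 = 169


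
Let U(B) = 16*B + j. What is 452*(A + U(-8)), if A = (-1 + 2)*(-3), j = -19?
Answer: -67800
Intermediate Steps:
A = -3 (A = 1*(-3) = -3)
U(B) = -19 + 16*B (U(B) = 16*B - 19 = -19 + 16*B)
452*(A + U(-8)) = 452*(-3 + (-19 + 16*(-8))) = 452*(-3 + (-19 - 128)) = 452*(-3 - 147) = 452*(-150) = -67800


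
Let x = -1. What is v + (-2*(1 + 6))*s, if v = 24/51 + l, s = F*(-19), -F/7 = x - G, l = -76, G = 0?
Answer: 30370/17 ≈ 1786.5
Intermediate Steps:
F = 7 (F = -7*(-1 - 1*0) = -7*(-1 + 0) = -7*(-1) = 7)
s = -133 (s = 7*(-19) = -133)
v = -1284/17 (v = 24/51 - 76 = 24*(1/51) - 76 = 8/17 - 76 = -1284/17 ≈ -75.529)
v + (-2*(1 + 6))*s = -1284/17 - 2*(1 + 6)*(-133) = -1284/17 - 2*7*(-133) = -1284/17 - 14*(-133) = -1284/17 + 1862 = 30370/17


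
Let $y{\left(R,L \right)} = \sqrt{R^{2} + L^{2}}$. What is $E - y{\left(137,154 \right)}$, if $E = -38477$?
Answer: $-38477 - \sqrt{42485} \approx -38683.0$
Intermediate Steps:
$y{\left(R,L \right)} = \sqrt{L^{2} + R^{2}}$
$E - y{\left(137,154 \right)} = -38477 - \sqrt{154^{2} + 137^{2}} = -38477 - \sqrt{23716 + 18769} = -38477 - \sqrt{42485}$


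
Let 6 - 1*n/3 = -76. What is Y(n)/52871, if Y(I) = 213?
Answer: 213/52871 ≈ 0.0040287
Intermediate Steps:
n = 246 (n = 18 - 3*(-76) = 18 + 228 = 246)
Y(n)/52871 = 213/52871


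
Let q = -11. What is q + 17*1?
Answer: 6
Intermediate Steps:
q + 17*1 = -11 + 17*1 = -11 + 17 = 6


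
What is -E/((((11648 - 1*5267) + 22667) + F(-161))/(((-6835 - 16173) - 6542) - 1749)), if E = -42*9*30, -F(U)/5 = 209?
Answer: -354930660/28003 ≈ -12675.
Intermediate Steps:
F(U) = -1045 (F(U) = -5*209 = -1045)
E = -11340 (E = -378*30 = -11340)
-E/((((11648 - 1*5267) + 22667) + F(-161))/(((-6835 - 16173) - 6542) - 1749)) = -(-11340)/((((11648 - 1*5267) + 22667) - 1045)/(((-6835 - 16173) - 6542) - 1749)) = -(-11340)/((((11648 - 5267) + 22667) - 1045)/((-23008 - 6542) - 1749)) = -(-11340)/(((6381 + 22667) - 1045)/(-29550 - 1749)) = -(-11340)/((29048 - 1045)/(-31299)) = -(-11340)/(28003*(-1/31299)) = -(-11340)/(-28003/31299) = -(-11340)*(-31299)/28003 = -1*354930660/28003 = -354930660/28003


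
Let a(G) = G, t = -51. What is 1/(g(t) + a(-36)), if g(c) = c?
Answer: -1/87 ≈ -0.011494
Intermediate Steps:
1/(g(t) + a(-36)) = 1/(-51 - 36) = 1/(-87) = -1/87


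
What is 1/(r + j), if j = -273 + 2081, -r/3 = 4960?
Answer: -1/13072 ≈ -7.6499e-5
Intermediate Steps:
r = -14880 (r = -3*4960 = -14880)
j = 1808
1/(r + j) = 1/(-14880 + 1808) = 1/(-13072) = -1/13072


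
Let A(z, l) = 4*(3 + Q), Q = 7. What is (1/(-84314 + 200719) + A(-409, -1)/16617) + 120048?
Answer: 232209077363297/1934301885 ≈ 1.2005e+5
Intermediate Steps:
A(z, l) = 40 (A(z, l) = 4*(3 + 7) = 4*10 = 40)
(1/(-84314 + 200719) + A(-409, -1)/16617) + 120048 = (1/(-84314 + 200719) + 40/16617) + 120048 = (1/116405 + 40*(1/16617)) + 120048 = (1/116405 + 40/16617) + 120048 = 4672817/1934301885 + 120048 = 232209077363297/1934301885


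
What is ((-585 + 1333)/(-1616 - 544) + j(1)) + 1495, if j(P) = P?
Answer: 807653/540 ≈ 1495.7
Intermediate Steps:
((-585 + 1333)/(-1616 - 544) + j(1)) + 1495 = ((-585 + 1333)/(-1616 - 544) + 1) + 1495 = (748/(-2160) + 1) + 1495 = (748*(-1/2160) + 1) + 1495 = (-187/540 + 1) + 1495 = 353/540 + 1495 = 807653/540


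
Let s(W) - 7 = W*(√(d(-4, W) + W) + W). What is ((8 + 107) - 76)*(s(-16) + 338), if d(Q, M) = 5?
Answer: 23439 - 624*I*√11 ≈ 23439.0 - 2069.6*I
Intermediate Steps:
s(W) = 7 + W*(W + √(5 + W)) (s(W) = 7 + W*(√(5 + W) + W) = 7 + W*(W + √(5 + W)))
((8 + 107) - 76)*(s(-16) + 338) = ((8 + 107) - 76)*((7 + (-16)² - 16*√(5 - 16)) + 338) = (115 - 76)*((7 + 256 - 16*I*√11) + 338) = 39*((7 + 256 - 16*I*√11) + 338) = 39*((263 - 16*I*√11) + 338) = 39*(601 - 16*I*√11) = 23439 - 624*I*√11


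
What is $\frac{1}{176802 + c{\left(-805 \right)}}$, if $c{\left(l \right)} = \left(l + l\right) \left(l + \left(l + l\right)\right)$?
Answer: $\frac{1}{4064952} \approx 2.4601 \cdot 10^{-7}$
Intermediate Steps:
$c{\left(l \right)} = 6 l^{2}$ ($c{\left(l \right)} = 2 l \left(l + 2 l\right) = 2 l 3 l = 6 l^{2}$)
$\frac{1}{176802 + c{\left(-805 \right)}} = \frac{1}{176802 + 6 \left(-805\right)^{2}} = \frac{1}{176802 + 6 \cdot 648025} = \frac{1}{176802 + 3888150} = \frac{1}{4064952}$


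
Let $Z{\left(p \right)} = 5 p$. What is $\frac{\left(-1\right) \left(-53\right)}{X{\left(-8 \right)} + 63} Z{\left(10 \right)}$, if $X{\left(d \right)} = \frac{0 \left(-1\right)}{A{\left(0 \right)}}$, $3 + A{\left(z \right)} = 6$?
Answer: $\frac{2650}{63} \approx 42.063$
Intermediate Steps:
$A{\left(z \right)} = 3$ ($A{\left(z \right)} = -3 + 6 = 3$)
$X{\left(d \right)} = 0$ ($X{\left(d \right)} = \frac{0 \left(-1\right)}{3} = 0 \cdot \frac{1}{3} = 0$)
$\frac{\left(-1\right) \left(-53\right)}{X{\left(-8 \right)} + 63} Z{\left(10 \right)} = \frac{\left(-1\right) \left(-53\right)}{0 + 63} \cdot 5 \cdot 10 = \frac{53}{63} \cdot 50 = \frac{2650}{63}$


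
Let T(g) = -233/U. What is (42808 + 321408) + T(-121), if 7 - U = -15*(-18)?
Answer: 95789041/263 ≈ 3.6422e+5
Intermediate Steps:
U = -263 (U = 7 - (-15)*(-18) = 7 - 1*270 = 7 - 270 = -263)
T(g) = 233/263 (T(g) = -233/(-263) = -233*(-1/263) = 233/263)
(42808 + 321408) + T(-121) = (42808 + 321408) + 233/263 = 364216 + 233/263 = 95789041/263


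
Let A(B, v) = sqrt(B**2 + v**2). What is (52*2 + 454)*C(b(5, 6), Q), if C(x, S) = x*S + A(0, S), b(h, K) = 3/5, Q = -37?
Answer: 41292/5 ≈ 8258.4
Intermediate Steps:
b(h, K) = 3/5 (b(h, K) = 3*(1/5) = 3/5)
C(x, S) = sqrt(S**2) + S*x (C(x, S) = x*S + sqrt(0**2 + S**2) = S*x + sqrt(0 + S**2) = S*x + sqrt(S**2) = sqrt(S**2) + S*x)
(52*2 + 454)*C(b(5, 6), Q) = (52*2 + 454)*(sqrt((-37)**2) - 37*3/5) = (104 + 454)*(sqrt(1369) - 111/5) = 558*(37 - 111/5) = 558*(74/5) = 41292/5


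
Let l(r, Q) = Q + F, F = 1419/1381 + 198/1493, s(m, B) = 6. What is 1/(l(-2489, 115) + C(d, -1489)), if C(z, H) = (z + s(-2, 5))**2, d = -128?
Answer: 2061833/30927825172 ≈ 6.6666e-5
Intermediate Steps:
C(z, H) = (6 + z)**2 (C(z, H) = (z + 6)**2 = (6 + z)**2)
F = 2392005/2061833 (F = 1419*(1/1381) + 198*(1/1493) = 1419/1381 + 198/1493 = 2392005/2061833 ≈ 1.1601)
l(r, Q) = 2392005/2061833 + Q (l(r, Q) = Q + 2392005/2061833 = 2392005/2061833 + Q)
1/(l(-2489, 115) + C(d, -1489)) = 1/((2392005/2061833 + 115) + (6 - 128)**2) = 1/(239502800/2061833 + (-122)**2) = 1/(239502800/2061833 + 14884) = 1/(30927825172/2061833) = 2061833/30927825172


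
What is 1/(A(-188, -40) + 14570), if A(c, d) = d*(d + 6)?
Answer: 1/15930 ≈ 6.2775e-5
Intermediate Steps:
A(c, d) = d*(6 + d)
1/(A(-188, -40) + 14570) = 1/(-40*(6 - 40) + 14570) = 1/(-40*(-34) + 14570) = 1/(1360 + 14570) = 1/15930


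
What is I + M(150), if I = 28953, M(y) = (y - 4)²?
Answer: 50269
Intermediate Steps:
M(y) = (-4 + y)²
I + M(150) = 28953 + (-4 + 150)² = 28953 + 146² = 28953 + 21316 = 50269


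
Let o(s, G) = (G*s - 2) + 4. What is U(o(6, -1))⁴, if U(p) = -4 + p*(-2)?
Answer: 256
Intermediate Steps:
o(s, G) = 2 + G*s (o(s, G) = (-2 + G*s) + 4 = 2 + G*s)
U(p) = -4 - 2*p
U(o(6, -1))⁴ = (-4 - 2*(2 - 1*6))⁴ = (-4 - 2*(2 - 6))⁴ = (-4 - 2*(-4))⁴ = (-4 + 8)⁴ = 4⁴ = 256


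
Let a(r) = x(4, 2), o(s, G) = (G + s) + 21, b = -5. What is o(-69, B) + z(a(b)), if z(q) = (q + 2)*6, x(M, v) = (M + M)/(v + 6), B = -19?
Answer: -49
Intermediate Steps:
o(s, G) = 21 + G + s
x(M, v) = 2*M/(6 + v) (x(M, v) = (2*M)/(6 + v) = 2*M/(6 + v))
a(r) = 1 (a(r) = 2*4/(6 + 2) = 2*4/8 = 2*4*(1/8) = 1)
z(q) = 12 + 6*q (z(q) = (2 + q)*6 = 12 + 6*q)
o(-69, B) + z(a(b)) = (21 - 19 - 69) + (12 + 6*1) = -67 + (12 + 6) = -67 + 18 = -49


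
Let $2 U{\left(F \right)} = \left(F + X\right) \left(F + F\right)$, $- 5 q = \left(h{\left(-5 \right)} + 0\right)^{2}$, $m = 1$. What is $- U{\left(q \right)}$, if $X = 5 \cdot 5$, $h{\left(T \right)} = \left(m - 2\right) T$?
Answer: $100$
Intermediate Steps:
$h{\left(T \right)} = - T$ ($h{\left(T \right)} = \left(1 - 2\right) T = - T$)
$X = 25$
$q = -5$ ($q = - \frac{\left(\left(-1\right) \left(-5\right) + 0\right)^{2}}{5} = - \frac{\left(5 + 0\right)^{2}}{5} = - \frac{5^{2}}{5} = \left(- \frac{1}{5}\right) 25 = -5$)
$U{\left(F \right)} = F \left(25 + F\right)$ ($U{\left(F \right)} = \frac{\left(F + 25\right) \left(F + F\right)}{2} = \frac{\left(25 + F\right) 2 F}{2} = \frac{2 F \left(25 + F\right)}{2} = F \left(25 + F\right)$)
$- U{\left(q \right)} = - \left(-5\right) \left(25 - 5\right) = - \left(-5\right) 20 = \left(-1\right) \left(-100\right) = 100$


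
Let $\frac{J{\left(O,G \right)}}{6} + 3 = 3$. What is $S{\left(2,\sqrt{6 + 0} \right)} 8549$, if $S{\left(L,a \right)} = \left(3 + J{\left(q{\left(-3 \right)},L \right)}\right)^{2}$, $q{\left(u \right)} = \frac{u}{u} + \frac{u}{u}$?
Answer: $76941$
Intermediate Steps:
$q{\left(u \right)} = 2$ ($q{\left(u \right)} = 1 + 1 = 2$)
$J{\left(O,G \right)} = 0$ ($J{\left(O,G \right)} = -18 + 6 \cdot 3 = -18 + 18 = 0$)
$S{\left(L,a \right)} = 9$ ($S{\left(L,a \right)} = \left(3 + 0\right)^{2} = 3^{2} = 9$)
$S{\left(2,\sqrt{6 + 0} \right)} 8549 = 9 \cdot 8549 = 76941$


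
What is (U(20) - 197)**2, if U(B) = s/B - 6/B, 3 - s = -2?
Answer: 15531481/400 ≈ 38829.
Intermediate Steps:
s = 5 (s = 3 - 1*(-2) = 3 + 2 = 5)
U(B) = -1/B (U(B) = 5/B - 6/B = -1/B)
(U(20) - 197)**2 = (-1/20 - 197)**2 = (-3941/20)**2 = 15531481/400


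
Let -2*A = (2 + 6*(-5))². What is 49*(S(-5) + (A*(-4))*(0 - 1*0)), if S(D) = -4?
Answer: -196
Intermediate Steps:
A = -392 (A = -(2 + 6*(-5))²/2 = -(2 - 30)²/2 = -½*(-28)² = -½*784 = -392)
49*(S(-5) + (A*(-4))*(0 - 1*0)) = 49*(-4 + (-392*(-4))*(0 - 1*0)) = 49*(-4 + 1568*(0 + 0)) = 49*(-4 + 1568*0) = 49*(-4 + 0) = 49*(-4) = -196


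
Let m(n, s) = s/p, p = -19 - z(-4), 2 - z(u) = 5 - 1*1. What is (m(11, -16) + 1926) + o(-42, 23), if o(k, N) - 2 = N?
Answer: 33183/17 ≈ 1951.9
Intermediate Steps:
o(k, N) = 2 + N
z(u) = -2 (z(u) = 2 - (5 - 1*1) = 2 - (5 - 1) = 2 - 1*4 = 2 - 4 = -2)
p = -17 (p = -19 - 1*(-2) = -19 + 2 = -17)
m(n, s) = -s/17 (m(n, s) = s/(-17) = s*(-1/17) = -s/17)
(m(11, -16) + 1926) + o(-42, 23) = (-1/17*(-16) + 1926) + (2 + 23) = (16/17 + 1926) + 25 = 32758/17 + 25 = 33183/17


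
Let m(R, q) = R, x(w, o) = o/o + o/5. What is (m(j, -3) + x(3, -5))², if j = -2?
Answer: 4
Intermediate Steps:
x(w, o) = 1 + o/5 (x(w, o) = 1 + o*(⅕) = 1 + o/5)
(m(j, -3) + x(3, -5))² = (-2 + (1 + (⅕)*(-5)))² = (-2 + (1 - 1))² = (-2 + 0)² = (-2)² = 4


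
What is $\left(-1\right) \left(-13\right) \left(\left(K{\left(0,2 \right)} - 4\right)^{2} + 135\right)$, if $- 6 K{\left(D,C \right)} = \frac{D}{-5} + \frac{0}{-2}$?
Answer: $1963$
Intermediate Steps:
$K{\left(D,C \right)} = \frac{D}{30}$ ($K{\left(D,C \right)} = - \frac{\frac{D}{-5} + \frac{0}{-2}}{6} = - \frac{D \left(- \frac{1}{5}\right) + 0 \left(- \frac{1}{2}\right)}{6} = - \frac{- \frac{D}{5} + 0}{6} = - \frac{\left(- \frac{1}{5}\right) D}{6} = \frac{D}{30}$)
$\left(-1\right) \left(-13\right) \left(\left(K{\left(0,2 \right)} - 4\right)^{2} + 135\right) = \left(-1\right) \left(-13\right) \left(\left(\frac{1}{30} \cdot 0 - 4\right)^{2} + 135\right) = 13 \left(\left(0 - 4\right)^{2} + 135\right) = 13 \left(\left(-4\right)^{2} + 135\right) = 13 \left(16 + 135\right) = 13 \cdot 151 = 1963$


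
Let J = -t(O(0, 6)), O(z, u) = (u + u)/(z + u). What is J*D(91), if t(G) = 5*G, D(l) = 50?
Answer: -500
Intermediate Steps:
O(z, u) = 2*u/(u + z) (O(z, u) = (2*u)/(u + z) = 2*u/(u + z))
J = -10 (J = -5*2*6/(6 + 0) = -5*2*6/6 = -5*2*6*(⅙) = -5*2 = -1*10 = -10)
J*D(91) = -10*50 = -500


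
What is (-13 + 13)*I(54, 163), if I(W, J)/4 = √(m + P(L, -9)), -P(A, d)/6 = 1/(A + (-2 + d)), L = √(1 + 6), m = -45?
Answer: 0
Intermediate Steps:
L = √7 ≈ 2.6458
P(A, d) = -6/(-2 + A + d) (P(A, d) = -6/(A + (-2 + d)) = -6/(-2 + A + d))
I(W, J) = 4*√(-45 - 6/(-11 + √7)) (I(W, J) = 4*√(-45 - 6/(-2 + √7 - 9)) = 4*√(-45 - 6/(-11 + √7)))
(-13 + 13)*I(54, 163) = (-13 + 13)*(4*√(-489 + 45*√7)/√(11 - √7)) = 0*(4*√(-489 + 45*√7)/√(11 - √7)) = 0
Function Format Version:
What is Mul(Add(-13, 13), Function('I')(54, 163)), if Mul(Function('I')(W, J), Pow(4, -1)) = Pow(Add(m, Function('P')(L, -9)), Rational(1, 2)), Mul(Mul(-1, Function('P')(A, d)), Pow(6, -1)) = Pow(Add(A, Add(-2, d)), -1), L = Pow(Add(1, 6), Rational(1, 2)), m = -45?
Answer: 0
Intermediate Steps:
L = Pow(7, Rational(1, 2)) ≈ 2.6458
Function('P')(A, d) = Mul(-6, Pow(Add(-2, A, d), -1)) (Function('P')(A, d) = Mul(-6, Pow(Add(A, Add(-2, d)), -1)) = Mul(-6, Pow(Add(-2, A, d), -1)))
Function('I')(W, J) = Mul(4, Pow(Add(-45, Mul(-6, Pow(Add(-11, Pow(7, Rational(1, 2))), -1))), Rational(1, 2))) (Function('I')(W, J) = Mul(4, Pow(Add(-45, Mul(-6, Pow(Add(-2, Pow(7, Rational(1, 2)), -9), -1))), Rational(1, 2))) = Mul(4, Pow(Add(-45, Mul(-6, Pow(Add(-11, Pow(7, Rational(1, 2))), -1))), Rational(1, 2))))
Mul(Add(-13, 13), Function('I')(54, 163)) = Mul(Add(-13, 13), Mul(4, Pow(Add(-489, Mul(45, Pow(7, Rational(1, 2)))), Rational(1, 2)), Pow(Add(11, Mul(-1, Pow(7, Rational(1, 2)))), Rational(-1, 2)))) = Mul(0, Mul(4, Pow(Add(-489, Mul(45, Pow(7, Rational(1, 2)))), Rational(1, 2)), Pow(Add(11, Mul(-1, Pow(7, Rational(1, 2)))), Rational(-1, 2)))) = 0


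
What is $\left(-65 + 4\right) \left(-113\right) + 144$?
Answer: $7037$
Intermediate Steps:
$\left(-65 + 4\right) \left(-113\right) + 144 = \left(-61\right) \left(-113\right) + 144 = 6893 + 144 = 7037$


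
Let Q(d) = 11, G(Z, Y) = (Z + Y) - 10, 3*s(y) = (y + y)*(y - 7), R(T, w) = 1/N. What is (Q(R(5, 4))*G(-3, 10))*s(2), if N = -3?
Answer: 220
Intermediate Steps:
R(T, w) = -⅓ (R(T, w) = 1/(-3) = -⅓)
s(y) = 2*y*(-7 + y)/3 (s(y) = ((y + y)*(y - 7))/3 = ((2*y)*(-7 + y))/3 = (2*y*(-7 + y))/3 = 2*y*(-7 + y)/3)
G(Z, Y) = -10 + Y + Z (G(Z, Y) = (Y + Z) - 10 = -10 + Y + Z)
(Q(R(5, 4))*G(-3, 10))*s(2) = (11*(-10 + 10 - 3))*((⅔)*2*(-7 + 2)) = (11*(-3))*((⅔)*2*(-5)) = -33*(-20/3) = 220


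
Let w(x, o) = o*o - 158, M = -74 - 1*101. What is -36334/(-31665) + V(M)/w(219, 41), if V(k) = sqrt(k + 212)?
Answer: 36334/31665 + sqrt(37)/1523 ≈ 1.1514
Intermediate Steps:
M = -175 (M = -74 - 101 = -175)
V(k) = sqrt(212 + k)
w(x, o) = -158 + o**2 (w(x, o) = o**2 - 158 = -158 + o**2)
-36334/(-31665) + V(M)/w(219, 41) = -36334/(-31665) + sqrt(212 - 175)/(-158 + 41**2) = -36334*(-1/31665) + sqrt(37)/(-158 + 1681) = 36334/31665 + sqrt(37)/1523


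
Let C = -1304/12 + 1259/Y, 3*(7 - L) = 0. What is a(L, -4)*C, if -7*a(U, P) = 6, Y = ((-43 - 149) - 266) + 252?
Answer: 70933/721 ≈ 98.381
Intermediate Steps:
L = 7 (L = 7 - ⅓*0 = 7 + 0 = 7)
Y = -206 (Y = (-192 - 266) + 252 = -458 + 252 = -206)
a(U, P) = -6/7 (a(U, P) = -⅐*6 = -6/7)
C = -70933/618 (C = -1304/12 + 1259/(-206) = -1304*1/12 + 1259*(-1/206) = -326/3 - 1259/206 = -70933/618 ≈ -114.78)
a(L, -4)*C = -6/7*(-70933/618) = 70933/721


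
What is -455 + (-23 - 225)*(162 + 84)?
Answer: -61463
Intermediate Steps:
-455 + (-23 - 225)*(162 + 84) = -455 - 248*246 = -455 - 61008 = -61463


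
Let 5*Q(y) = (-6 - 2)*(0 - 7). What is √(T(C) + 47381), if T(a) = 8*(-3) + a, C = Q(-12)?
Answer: √1184205/5 ≈ 217.64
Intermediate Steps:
Q(y) = 56/5 (Q(y) = ((-6 - 2)*(0 - 7))/5 = (-8*(-7))/5 = (⅕)*56 = 56/5)
C = 56/5 ≈ 11.200
T(a) = -24 + a
√(T(C) + 47381) = √((-24 + 56/5) + 47381) = √(-64/5 + 47381) = √(236841/5) = √1184205/5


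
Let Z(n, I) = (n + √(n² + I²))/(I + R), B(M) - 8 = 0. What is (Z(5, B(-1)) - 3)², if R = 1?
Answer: (22 - √89)²/81 ≈ 1.9494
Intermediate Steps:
B(M) = 8 (B(M) = 8 + 0 = 8)
Z(n, I) = (n + √(I² + n²))/(1 + I) (Z(n, I) = (n + √(n² + I²))/(I + 1) = (n + √(I² + n²))/(1 + I))
(Z(5, B(-1)) - 3)² = ((5 + √(8² + 5²))/(1 + 8) - 3)² = ((5 + √(64 + 25))/9 - 3)² = ((5 + √89)/9 - 3)² = ((5/9 + √89/9) - 3)² = (-22/9 + √89/9)²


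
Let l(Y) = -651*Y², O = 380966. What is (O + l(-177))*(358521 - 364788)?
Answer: 125429072871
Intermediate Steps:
(O + l(-177))*(358521 - 364788) = (380966 - 651*(-177)²)*(358521 - 364788) = (380966 - 651*31329)*(-6267) = (380966 - 20395179)*(-6267) = -20014213*(-6267) = 125429072871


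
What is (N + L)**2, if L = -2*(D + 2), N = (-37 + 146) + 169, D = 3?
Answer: 71824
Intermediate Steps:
N = 278 (N = 109 + 169 = 278)
L = -10 (L = -2*(3 + 2) = -2*5 = -10)
(N + L)**2 = (278 - 10)**2 = 268**2 = 71824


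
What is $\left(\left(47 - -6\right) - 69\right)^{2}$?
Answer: $256$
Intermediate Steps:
$\left(\left(47 - -6\right) - 69\right)^{2} = \left(\left(47 + 6\right) - 69\right)^{2} = \left(53 - 69\right)^{2} = \left(-16\right)^{2} = 256$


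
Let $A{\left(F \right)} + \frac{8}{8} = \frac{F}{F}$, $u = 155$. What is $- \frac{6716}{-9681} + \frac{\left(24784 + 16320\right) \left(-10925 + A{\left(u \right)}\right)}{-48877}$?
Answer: $\frac{4347689735132}{473178237} \approx 9188.3$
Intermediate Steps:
$A{\left(F \right)} = 0$ ($A{\left(F \right)} = -1 + \frac{F}{F} = -1 + 1 = 0$)
$- \frac{6716}{-9681} + \frac{\left(24784 + 16320\right) \left(-10925 + A{\left(u \right)}\right)}{-48877} = - \frac{6716}{-9681} + \frac{\left(24784 + 16320\right) \left(-10925 + 0\right)}{-48877} = \left(-6716\right) \left(- \frac{1}{9681}\right) + 41104 \left(-10925\right) \left(- \frac{1}{48877}\right) = \frac{6716}{9681} - - \frac{449061200}{48877} = \frac{6716}{9681} + \frac{449061200}{48877} = \frac{4347689735132}{473178237}$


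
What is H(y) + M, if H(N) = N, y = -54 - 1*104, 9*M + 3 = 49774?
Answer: 48349/9 ≈ 5372.1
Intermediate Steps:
M = 49771/9 (M = -1/3 + (1/9)*49774 = -1/3 + 49774/9 = 49771/9 ≈ 5530.1)
y = -158 (y = -54 - 104 = -158)
H(y) + M = -158 + 49771/9 = 48349/9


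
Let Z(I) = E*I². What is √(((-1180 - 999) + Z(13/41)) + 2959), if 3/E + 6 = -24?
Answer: √131116310/410 ≈ 27.928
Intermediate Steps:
E = -⅒ (E = 3/(-6 - 24) = 3/(-30) = 3*(-1/30) = -⅒ ≈ -0.10000)
Z(I) = -I²/10
√(((-1180 - 999) + Z(13/41)) + 2959) = √(((-1180 - 999) - (13/41)²/10) + 2959) = √((-2179 - (13*(1/41))²/10) + 2959) = √((-2179 - (13/41)²/10) + 2959) = √((-2179 - ⅒*169/1681) + 2959) = √((-2179 - 169/16810) + 2959) = √(-36629159/16810 + 2959) = √(13111631/16810) = √131116310/410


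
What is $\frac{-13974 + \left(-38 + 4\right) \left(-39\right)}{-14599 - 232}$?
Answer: $\frac{12648}{14831} \approx 0.85281$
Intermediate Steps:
$\frac{-13974 + \left(-38 + 4\right) \left(-39\right)}{-14599 - 232} = \frac{-13974 - -1326}{-14831} = \left(-13974 + 1326\right) \left(- \frac{1}{14831}\right) = \left(-12648\right) \left(- \frac{1}{14831}\right) = \frac{12648}{14831}$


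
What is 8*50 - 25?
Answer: 375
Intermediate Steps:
8*50 - 25 = 400 - 25 = 375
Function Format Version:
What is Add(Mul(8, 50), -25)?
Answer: 375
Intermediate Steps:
Add(Mul(8, 50), -25) = Add(400, -25) = 375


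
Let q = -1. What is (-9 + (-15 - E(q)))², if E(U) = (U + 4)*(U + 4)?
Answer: 1089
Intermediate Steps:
E(U) = (4 + U)² (E(U) = (4 + U)*(4 + U) = (4 + U)²)
(-9 + (-15 - E(q)))² = (-9 + (-15 - (4 - 1)²))² = (-9 + (-15 - 1*3²))² = (-9 + (-15 - 1*9))² = (-9 + (-15 - 9))² = (-9 - 24)² = (-33)² = 1089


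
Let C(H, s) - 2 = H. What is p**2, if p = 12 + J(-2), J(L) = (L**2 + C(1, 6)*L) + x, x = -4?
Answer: 36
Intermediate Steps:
C(H, s) = 2 + H
J(L) = -4 + L**2 + 3*L (J(L) = (L**2 + (2 + 1)*L) - 4 = (L**2 + 3*L) - 4 = -4 + L**2 + 3*L)
p = 6 (p = 12 + (-4 + (-2)**2 + 3*(-2)) = 12 + (-4 + 4 - 6) = 12 - 6 = 6)
p**2 = 6**2 = 36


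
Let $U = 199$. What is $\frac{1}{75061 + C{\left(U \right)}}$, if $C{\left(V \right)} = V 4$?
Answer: $\frac{1}{75857} \approx 1.3183 \cdot 10^{-5}$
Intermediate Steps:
$C{\left(V \right)} = 4 V$
$\frac{1}{75061 + C{\left(U \right)}} = \frac{1}{75061 + 4 \cdot 199} = \frac{1}{75061 + 796} = \frac{1}{75857}$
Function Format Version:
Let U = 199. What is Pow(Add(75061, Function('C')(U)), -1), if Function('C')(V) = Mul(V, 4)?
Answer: Rational(1, 75857) ≈ 1.3183e-5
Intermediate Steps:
Function('C')(V) = Mul(4, V)
Pow(Add(75061, Function('C')(U)), -1) = Pow(Add(75061, Mul(4, 199)), -1) = Pow(Add(75061, 796), -1) = Pow(75857, -1) = Rational(1, 75857)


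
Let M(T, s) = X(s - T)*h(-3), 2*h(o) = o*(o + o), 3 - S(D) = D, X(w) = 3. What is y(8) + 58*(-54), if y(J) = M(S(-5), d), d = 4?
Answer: -3105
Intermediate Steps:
S(D) = 3 - D
h(o) = o**2 (h(o) = (o*(o + o))/2 = (o*(2*o))/2 = (2*o**2)/2 = o**2)
M(T, s) = 27 (M(T, s) = 3*(-3)**2 = 3*9 = 27)
y(J) = 27
y(8) + 58*(-54) = 27 + 58*(-54) = 27 - 3132 = -3105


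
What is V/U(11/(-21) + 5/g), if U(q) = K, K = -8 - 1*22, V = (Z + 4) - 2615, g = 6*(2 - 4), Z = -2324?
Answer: 329/2 ≈ 164.50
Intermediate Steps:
g = -12 (g = 6*(-2) = -12)
V = -4935 (V = (-2324 + 4) - 2615 = -2320 - 2615 = -4935)
K = -30 (K = -8 - 22 = -30)
U(q) = -30
V/U(11/(-21) + 5/g) = -4935/(-30) = -4935*(-1/30) = 329/2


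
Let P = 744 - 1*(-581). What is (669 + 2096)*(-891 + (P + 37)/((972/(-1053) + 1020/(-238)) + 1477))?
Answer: -329616648165/133933 ≈ -2.4611e+6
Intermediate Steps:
P = 1325 (P = 744 + 581 = 1325)
(669 + 2096)*(-891 + (P + 37)/((972/(-1053) + 1020/(-238)) + 1477)) = (669 + 2096)*(-891 + (1325 + 37)/((972/(-1053) + 1020/(-238)) + 1477)) = 2765*(-891 + 1362/((972*(-1/1053) + 1020*(-1/238)) + 1477)) = 2765*(-891 + 1362/((-12/13 - 30/7) + 1477)) = 2765*(-891 + 1362/(-474/91 + 1477)) = 2765*(-891 + 1362/(133933/91)) = 2765*(-891 + 1362*(91/133933)) = 2765*(-891 + 123942/133933) = 2765*(-119210361/133933) = -329616648165/133933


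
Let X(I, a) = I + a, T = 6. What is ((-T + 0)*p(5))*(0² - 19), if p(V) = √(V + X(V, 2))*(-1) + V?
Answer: 570 - 228*√3 ≈ 175.09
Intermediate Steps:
p(V) = V - √(2 + 2*V) (p(V) = √(V + (V + 2))*(-1) + V = √(V + (2 + V))*(-1) + V = √(2 + 2*V)*(-1) + V = -√(2 + 2*V) + V = V - √(2 + 2*V))
((-T + 0)*p(5))*(0² - 19) = ((-1*6 + 0)*(5 - √(2 + 2*5)))*(0² - 19) = ((-6 + 0)*(5 - √(2 + 10)))*(0 - 19) = -6*(5 - √12)*(-19) = -6*(5 - 2*√3)*(-19) = (-30 + 12*√3)*(-19) = 570 - 228*√3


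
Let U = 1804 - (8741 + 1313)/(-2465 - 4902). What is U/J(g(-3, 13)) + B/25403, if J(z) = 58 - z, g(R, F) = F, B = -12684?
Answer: 15888479186/401022645 ≈ 39.620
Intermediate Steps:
U = 13300122/7367 (U = 1804 - 10054/(-7367) = 1804 - 10054*(-1)/7367 = 1804 - 1*(-10054/7367) = 1804 + 10054/7367 = 13300122/7367 ≈ 1805.4)
U/J(g(-3, 13)) + B/25403 = 13300122/(7367*(58 - 1*13)) - 12684/25403 = 13300122/(7367*(58 - 13)) - 12684*1/25403 = (13300122/7367)/45 - 1812/3629 = (13300122/7367)*(1/45) - 1812/3629 = 4433374/110505 - 1812/3629 = 15888479186/401022645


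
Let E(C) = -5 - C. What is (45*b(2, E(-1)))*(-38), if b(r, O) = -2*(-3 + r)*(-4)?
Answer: 13680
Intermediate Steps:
b(r, O) = -24 + 8*r (b(r, O) = -2*(12 - 4*r) = -24 + 8*r)
(45*b(2, E(-1)))*(-38) = (45*(-24 + 8*2))*(-38) = (45*(-24 + 16))*(-38) = (45*(-8))*(-38) = -360*(-38) = 13680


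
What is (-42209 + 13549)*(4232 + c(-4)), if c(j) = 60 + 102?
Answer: -125932040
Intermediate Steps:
c(j) = 162
(-42209 + 13549)*(4232 + c(-4)) = (-42209 + 13549)*(4232 + 162) = -28660*4394 = -125932040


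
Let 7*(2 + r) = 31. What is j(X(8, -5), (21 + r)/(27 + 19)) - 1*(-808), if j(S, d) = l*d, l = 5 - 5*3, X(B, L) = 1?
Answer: 129268/161 ≈ 802.91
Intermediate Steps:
r = 17/7 (r = -2 + (⅐)*31 = -2 + 31/7 = 17/7 ≈ 2.4286)
l = -10 (l = 5 - 15 = -10)
j(S, d) = -10*d
j(X(8, -5), (21 + r)/(27 + 19)) - 1*(-808) = -10*(21 + 17/7)/(27 + 19) - 1*(-808) = -1640/(7*46) + 808 = -10*82/161 + 808 = -820/161 + 808 = 129268/161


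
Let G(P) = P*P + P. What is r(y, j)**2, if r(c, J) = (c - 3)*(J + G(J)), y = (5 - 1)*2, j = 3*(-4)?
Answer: 360000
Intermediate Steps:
j = -12
G(P) = P + P**2 (G(P) = P**2 + P = P + P**2)
y = 8 (y = 4*2 = 8)
r(c, J) = (-3 + c)*(J + J*(1 + J)) (r(c, J) = (c - 3)*(J + J*(1 + J)) = (-3 + c)*(J + J*(1 + J)))
r(y, j)**2 = (-12*(-6 + 8 - 3*(-12) + 8*(1 - 12)))**2 = (-12*(-6 + 8 + 36 + 8*(-11)))**2 = (-12*(-6 + 8 + 36 - 88))**2 = (-12*(-50))**2 = 600**2 = 360000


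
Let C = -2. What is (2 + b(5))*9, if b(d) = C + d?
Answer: 45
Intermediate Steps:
b(d) = -2 + d
(2 + b(5))*9 = (2 + (-2 + 5))*9 = (2 + 3)*9 = 5*9 = 45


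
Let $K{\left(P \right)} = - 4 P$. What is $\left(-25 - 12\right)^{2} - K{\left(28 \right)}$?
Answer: $1481$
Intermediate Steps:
$\left(-25 - 12\right)^{2} - K{\left(28 \right)} = \left(-25 - 12\right)^{2} - \left(-4\right) 28 = \left(-37\right)^{2} - -112 = 1369 + 112 = 1481$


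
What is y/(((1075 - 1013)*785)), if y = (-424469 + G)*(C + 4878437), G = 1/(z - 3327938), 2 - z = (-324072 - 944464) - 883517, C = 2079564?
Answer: -1736459190007252564/28615112805 ≈ -6.0683e+7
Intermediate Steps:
z = 2152055 (z = 2 - ((-324072 - 944464) - 883517) = 2 - (-1268536 - 883517) = 2 - 1*(-2152053) = 2 + 2152053 = 2152055)
G = -1/1175883 (G = 1/(2152055 - 3327938) = 1/(-1175883) = -1/1175883 ≈ -8.5042e-7)
y = -3472918380014505128/1175883 (y = (-424469 - 1/1175883)*(2079564 + 4878437) = -499125881128/1175883*6958001 = -3472918380014505128/1175883 ≈ -2.9535e+12)
y/(((1075 - 1013)*785)) = -3472918380014505128*1/(785*(1075 - 1013))/1175883 = -3472918380014505128/(1175883*(62*785)) = -3472918380014505128/1175883/48670 = -3472918380014505128/1175883*1/48670 = -1736459190007252564/28615112805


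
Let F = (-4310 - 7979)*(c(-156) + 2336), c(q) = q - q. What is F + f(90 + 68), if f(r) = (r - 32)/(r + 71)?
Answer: -6573926690/229 ≈ -2.8707e+7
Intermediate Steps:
c(q) = 0
f(r) = (-32 + r)/(71 + r)
F = -28707104 (F = (-4310 - 7979)*(0 + 2336) = -12289*2336 = -28707104)
F + f(90 + 68) = -28707104 + (-32 + (90 + 68))/(71 + (90 + 68)) = -28707104 + (-32 + 158)/(71 + 158) = -28707104 + 126/229 = -6573926690/229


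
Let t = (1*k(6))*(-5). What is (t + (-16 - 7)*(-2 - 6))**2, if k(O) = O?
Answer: 23716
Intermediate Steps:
t = -30 (t = (1*6)*(-5) = 6*(-5) = -30)
(t + (-16 - 7)*(-2 - 6))**2 = (-30 + (-16 - 7)*(-2 - 6))**2 = (-30 - 23*(-8))**2 = (-30 + 184)**2 = 154**2 = 23716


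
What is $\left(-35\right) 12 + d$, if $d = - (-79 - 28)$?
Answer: $-313$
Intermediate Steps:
$d = 107$ ($d = \left(-1\right) \left(-107\right) = 107$)
$\left(-35\right) 12 + d = \left(-35\right) 12 + 107 = -420 + 107 = -313$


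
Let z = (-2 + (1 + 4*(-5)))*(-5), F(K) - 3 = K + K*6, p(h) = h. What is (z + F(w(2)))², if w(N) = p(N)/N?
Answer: 13225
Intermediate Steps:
w(N) = 1 (w(N) = N/N = 1)
F(K) = 3 + 7*K (F(K) = 3 + (K + K*6) = 3 + (K + 6*K) = 3 + 7*K)
z = 105 (z = (-2 + (1 - 20))*(-5) = (-2 - 19)*(-5) = -21*(-5) = 105)
(z + F(w(2)))² = (105 + (3 + 7*1))² = (105 + (3 + 7))² = (105 + 10)² = 115² = 13225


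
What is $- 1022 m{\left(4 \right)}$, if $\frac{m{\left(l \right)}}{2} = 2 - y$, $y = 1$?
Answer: $-2044$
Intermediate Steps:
$m{\left(l \right)} = 2$ ($m{\left(l \right)} = 2 \left(2 - 1\right) = 2 \cdot 1 = 2$)
$- 1022 m{\left(4 \right)} = \left(-1022\right) 2 = -2044$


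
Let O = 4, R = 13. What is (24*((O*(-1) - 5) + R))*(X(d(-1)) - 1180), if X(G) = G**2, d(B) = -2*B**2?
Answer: -112896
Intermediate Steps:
(24*((O*(-1) - 5) + R))*(X(d(-1)) - 1180) = (24*((4*(-1) - 5) + 13))*((-2*(-1)**2)**2 - 1180) = (24*((-4 - 5) + 13))*((-2*1)**2 - 1180) = (24*(-9 + 13))*((-2)**2 - 1180) = (24*4)*(4 - 1180) = 96*(-1176) = -112896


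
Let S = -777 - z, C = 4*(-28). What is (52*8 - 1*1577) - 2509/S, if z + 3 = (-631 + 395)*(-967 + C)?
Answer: -296537789/255418 ≈ -1161.0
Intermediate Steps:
C = -112
z = 254641 (z = -3 + (-631 + 395)*(-967 - 112) = -3 - 236*(-1079) = -3 + 254644 = 254641)
S = -255418 (S = -777 - 1*254641 = -777 - 254641 = -255418)
(52*8 - 1*1577) - 2509/S = (52*8 - 1*1577) - 2509/(-255418) = (416 - 1577) - 2509*(-1)/255418 = -1161 - 1*(-2509/255418) = -1161 + 2509/255418 = -296537789/255418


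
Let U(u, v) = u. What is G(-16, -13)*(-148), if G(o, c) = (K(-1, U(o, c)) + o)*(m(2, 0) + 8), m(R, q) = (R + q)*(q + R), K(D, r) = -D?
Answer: 26640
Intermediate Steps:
m(R, q) = (R + q)**2 (m(R, q) = (R + q)*(R + q) = (R + q)**2)
G(o, c) = 12 + 12*o (G(o, c) = (-1*(-1) + o)*((2 + 0)**2 + 8) = (1 + o)*(2**2 + 8) = (1 + o)*(4 + 8) = (1 + o)*12 = 12 + 12*o)
G(-16, -13)*(-148) = (12 + 12*(-16))*(-148) = (12 - 192)*(-148) = -180*(-148) = 26640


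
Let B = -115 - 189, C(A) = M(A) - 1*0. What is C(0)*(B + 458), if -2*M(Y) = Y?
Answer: 0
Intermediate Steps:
M(Y) = -Y/2
C(A) = -A/2 (C(A) = -A/2 - 1*0 = -A/2 + 0 = -A/2)
B = -304
C(0)*(B + 458) = (-½*0)*(-304 + 458) = 0*154 = 0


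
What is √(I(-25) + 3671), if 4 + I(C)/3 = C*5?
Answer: 2*√821 ≈ 57.306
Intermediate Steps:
I(C) = -12 + 15*C (I(C) = -12 + 3*(C*5) = -12 + 3*(5*C) = -12 + 15*C)
√(I(-25) + 3671) = √((-12 + 15*(-25)) + 3671) = √((-12 - 375) + 3671) = √(-387 + 3671) = √3284 = 2*√821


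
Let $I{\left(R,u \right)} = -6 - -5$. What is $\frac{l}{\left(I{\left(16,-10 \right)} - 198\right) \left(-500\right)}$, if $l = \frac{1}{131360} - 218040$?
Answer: $- \frac{28641734399}{13070320000} \approx -2.1914$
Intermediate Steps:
$I{\left(R,u \right)} = -1$ ($I{\left(R,u \right)} = -6 + 5 = -1$)
$l = - \frac{28641734399}{131360}$ ($l = \frac{1}{131360} - 218040 = - \frac{28641734399}{131360} \approx -2.1804 \cdot 10^{5}$)
$\frac{l}{\left(I{\left(16,-10 \right)} - 198\right) \left(-500\right)} = - \frac{28641734399}{131360 \left(-1 - 198\right) \left(-500\right)} = - \frac{28641734399}{131360 \left(\left(-199\right) \left(-500\right)\right)} = - \frac{28641734399}{131360 \cdot 99500} = \left(- \frac{28641734399}{131360}\right) \frac{1}{99500} = - \frac{28641734399}{13070320000}$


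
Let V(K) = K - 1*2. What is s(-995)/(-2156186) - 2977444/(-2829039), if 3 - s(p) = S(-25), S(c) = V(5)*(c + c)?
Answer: 6419490225617/6099934285254 ≈ 1.0524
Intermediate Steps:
V(K) = -2 + K (V(K) = K - 2 = -2 + K)
S(c) = 6*c (S(c) = (-2 + 5)*(c + c) = 3*(2*c) = 6*c)
s(p) = 153 (s(p) = 3 - 6*(-25) = 3 - 1*(-150) = 3 + 150 = 153)
s(-995)/(-2156186) - 2977444/(-2829039) = 153/(-2156186) - 2977444/(-2829039) = 153*(-1/2156186) - 2977444*(-1/2829039) = -153/2156186 + 2977444/2829039 = 6419490225617/6099934285254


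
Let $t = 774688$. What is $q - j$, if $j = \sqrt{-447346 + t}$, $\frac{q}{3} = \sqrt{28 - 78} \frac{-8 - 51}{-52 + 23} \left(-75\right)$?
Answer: $- \sqrt{327342} - \frac{66375 i \sqrt{2}}{29} \approx -572.14 - 3236.8 i$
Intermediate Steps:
$q = - \frac{66375 i \sqrt{2}}{29}$ ($q = 3 \sqrt{28 - 78} \frac{-8 - 51}{-52 + 23} \left(-75\right) = 3 \sqrt{-50} \left(- \frac{59}{-29}\right) \left(-75\right) = 3 \cdot 5 i \sqrt{2} \left(\left(-59\right) \left(- \frac{1}{29}\right)\right) \left(-75\right) = 3 \cdot 5 i \sqrt{2} \cdot \frac{59}{29} \left(-75\right) = 3 \frac{295 i \sqrt{2}}{29} \left(-75\right) = 3 \left(- \frac{22125 i \sqrt{2}}{29}\right) = - \frac{66375 i \sqrt{2}}{29} \approx - 3236.8 i$)
$j = \sqrt{327342}$ ($j = \sqrt{-447346 + 774688} = \sqrt{327342} \approx 572.14$)
$q - j = - \frac{66375 i \sqrt{2}}{29} - \sqrt{327342} = - \sqrt{327342} - \frac{66375 i \sqrt{2}}{29}$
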